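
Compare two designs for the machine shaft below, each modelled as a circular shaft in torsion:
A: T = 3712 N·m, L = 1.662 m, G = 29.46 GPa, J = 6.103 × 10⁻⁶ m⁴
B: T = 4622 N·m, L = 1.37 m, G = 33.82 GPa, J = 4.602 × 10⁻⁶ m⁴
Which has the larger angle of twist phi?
Model: a circular shaft in torsion, so phi = (T·L) / (G·J) (SI units).
  A: phi = (3712 × 1.662) / ((2.946 × 10¹⁰) × (6.103 × 10⁻⁶)) = 0.03431 rad = 1.966°
  B: phi = (4622 × 1.37) / ((3.382 × 10¹⁰) × (4.602 × 10⁻⁶)) = 0.04068 rad = 2.331°
2.331° > 1.966°, so B is larger.
Final answer: B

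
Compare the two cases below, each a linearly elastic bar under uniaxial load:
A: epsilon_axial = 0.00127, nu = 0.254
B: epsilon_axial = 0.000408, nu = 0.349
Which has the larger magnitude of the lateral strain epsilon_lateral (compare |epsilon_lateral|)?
Model: a linearly elastic bar under uniaxial load, so epsilon_lateral = -nu·epsilon_axial (SI units).
  A: epsilon_lateral = -(0.254 × 0.00127) = -0.0003226
  B: epsilon_lateral = -(0.349 × 0.000408) = -0.0001424
|epsilon_lateral|: A = 0.0003226, B = 0.0001424, so A is larger in magnitude.
Final answer: A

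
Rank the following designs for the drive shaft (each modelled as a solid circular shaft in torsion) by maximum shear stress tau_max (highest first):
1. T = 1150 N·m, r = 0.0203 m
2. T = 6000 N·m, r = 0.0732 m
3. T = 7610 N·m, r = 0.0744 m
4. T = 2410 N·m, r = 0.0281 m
Model: a solid circular shaft in torsion, so tau_max = (2·T) / (π·r^3) (SI units).
  Case 1: tau_max = (2 × 1150) / (π × 0.0203^3) = 8.752 × 10⁷ Pa = 87.52 MPa
  Case 2: tau_max = (2 × 6000) / (π × 0.0732^3) = 9.739 × 10⁶ Pa = 9.739 MPa
  Case 3: tau_max = (2 × 7610) / (π × 0.0744^3) = 1.176 × 10⁷ Pa = 11.76 MPa
  Case 4: tau_max = (2 × 2410) / (π × 0.0281^3) = 6.915 × 10⁷ Pa = 69.15 MPa
Ordering: 87.52 MPa (case 1) > 69.15 MPa (case 4) > 11.76 MPa (case 3) > 9.739 MPa (case 2)
Final answer: 1, 4, 3, 2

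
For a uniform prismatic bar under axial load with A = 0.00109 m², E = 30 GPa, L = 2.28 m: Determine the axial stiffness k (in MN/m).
Model: a uniform prismatic bar under axial load, so k = (A·E) / L.
Convert to SI units:
  E = 30 GPa = 3 × 10¹⁰ Pa
Substitute:
  k = (0.00109 × (3 × 10¹⁰)) / 2.28
  k = 1.434 × 10⁷ N/m
Convert: k = 1.434 × 10⁷ N/m = 14.34 MN/m
Final answer: k = 14.34 MN/m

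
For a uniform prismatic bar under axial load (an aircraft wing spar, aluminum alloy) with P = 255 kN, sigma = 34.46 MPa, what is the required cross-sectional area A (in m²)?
Model: a uniform prismatic bar under axial load, so sigma = P / A.
Solve for A: A = P / sigma.
Convert to SI units:
  P = 255 kN = 255000 N
  sigma = 34.46 MPa = 3.446 × 10⁷ Pa
Substitute:
  A = 255000 / (3.446 × 10⁷)
  A = 0.0074 m²
Final answer: A = 0.0074 m²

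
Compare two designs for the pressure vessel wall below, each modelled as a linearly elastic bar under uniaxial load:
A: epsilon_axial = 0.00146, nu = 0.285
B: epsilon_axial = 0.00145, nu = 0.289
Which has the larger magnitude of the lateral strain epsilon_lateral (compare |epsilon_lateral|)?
Model: a linearly elastic bar under uniaxial load, so epsilon_lateral = -nu·epsilon_axial (SI units).
  A: epsilon_lateral = -(0.285 × 0.00146) = -0.0004161
  B: epsilon_lateral = -(0.289 × 0.00145) = -0.000419
|epsilon_lateral|: A = 0.0004161, B = 0.000419, so B is larger in magnitude.
Final answer: B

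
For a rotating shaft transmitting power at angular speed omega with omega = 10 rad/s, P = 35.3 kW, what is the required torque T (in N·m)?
Model: a rotating shaft transmitting power at angular speed omega, so P = T·omega.
Solve for T: T = P / omega.
Convert to SI units:
  P = 35.3 kW = 35300 W
Substitute:
  T = 35300 / 10
  T = 3530 N·m
Final answer: T = 3530 N·m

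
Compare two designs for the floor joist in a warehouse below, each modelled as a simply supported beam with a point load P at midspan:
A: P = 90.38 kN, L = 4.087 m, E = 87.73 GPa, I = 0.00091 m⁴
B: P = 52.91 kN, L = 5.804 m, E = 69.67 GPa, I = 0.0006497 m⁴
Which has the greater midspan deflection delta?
Model: a simply supported beam with a point load P at midspan, so delta = (P·L^3) / (48·E·I) (SI units).
  A: delta = (90380 × 4.087^3) / (48 × (8.773 × 10¹⁰) × 0.00091) = 0.00161 m = 1.61 mm
  B: delta = (52910 × 5.804^3) / (48 × (6.967 × 10¹⁰) × 0.0006497) = 0.004761 m = 4.761 mm
4.761 mm > 1.61 mm, so B is larger.
Final answer: B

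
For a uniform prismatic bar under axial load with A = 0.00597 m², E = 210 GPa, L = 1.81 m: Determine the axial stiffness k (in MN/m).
Model: a uniform prismatic bar under axial load, so k = (A·E) / L.
Convert to SI units:
  E = 210 GPa = 2.1 × 10¹¹ Pa
Substitute:
  k = (0.00597 × (2.1 × 10¹¹)) / 1.81
  k = 6.927 × 10⁸ N/m
Convert: k = 6.927 × 10⁸ N/m = 692.7 MN/m
Final answer: k = 692.7 MN/m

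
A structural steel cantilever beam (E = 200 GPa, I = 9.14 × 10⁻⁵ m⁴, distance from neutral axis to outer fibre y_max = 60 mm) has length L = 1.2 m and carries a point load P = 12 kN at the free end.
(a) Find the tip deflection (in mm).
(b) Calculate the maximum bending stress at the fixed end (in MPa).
(a) Tip deflection of a cantilever with an end point load: δ = P·L^3 / (3·E·I). Convert P = 12 kN = 12000 N, E = 200 GPa = 2 × 10¹¹ Pa.
  δ = (12000 × 1.2^3) / (3 × (2 × 10¹¹) × (9.14 × 10⁻⁵)) = 0.0003781 m = 0.3781 mm
(b) Maximum bending moment at the fixed end: M = P·L = 12000 × 1.2 = 14400 N·m. Convert y_max = 60 mm = 0.06 m.
  σ = M·y_max / I = (14400 × 0.06) / (9.14 × 10⁻⁵) = 9.453 × 10⁶ Pa = 9.453 MPa
Final answer: (a) δ = 0.3781 mm, (b) σ = 9.453 MPa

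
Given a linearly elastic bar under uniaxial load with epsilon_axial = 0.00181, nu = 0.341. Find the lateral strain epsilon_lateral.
Model: a linearly elastic bar under uniaxial load, so epsilon_lateral = -nu·epsilon_axial.
Substitute:
  epsilon_lateral = -(0.341 × 0.00181)
  epsilon_lateral = -0.0006172
Final answer: epsilon_lateral = -0.0006172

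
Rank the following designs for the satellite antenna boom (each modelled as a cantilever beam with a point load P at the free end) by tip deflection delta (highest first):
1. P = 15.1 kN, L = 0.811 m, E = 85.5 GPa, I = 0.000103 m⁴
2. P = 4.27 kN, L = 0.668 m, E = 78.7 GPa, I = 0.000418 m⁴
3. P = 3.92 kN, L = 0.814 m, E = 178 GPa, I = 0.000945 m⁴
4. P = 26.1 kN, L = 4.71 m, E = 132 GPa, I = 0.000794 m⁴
Model: a cantilever beam with a point load P at the free end, so delta = (P·L^3) / (3·E·I) (SI units).
  Case 1: delta = (15100 × 0.811^3) / (3 × (8.55 × 10¹⁰) × 0.000103) = 0.0003049 m = 0.3049 mm
  Case 2: delta = (4270 × 0.668^3) / (3 × (7.87 × 10¹⁰) × 0.000418) = 1.29 × 10⁻⁵ m = 0.0129 mm
  Case 3: delta = (3920 × 0.814^3) / (3 × (1.78 × 10¹¹) × 0.000945) = 4.19 × 10⁻⁶ m = 0.00419 mm
  Case 4: delta = (26100 × 4.71^3) / (3 × (1.32 × 10¹¹) × 0.000794) = 0.008673 m = 8.673 mm
Ordering: 8.673 mm (case 4) > 0.3049 mm (case 1) > 0.0129 mm (case 2) > 0.00419 mm (case 3)
Final answer: 4, 1, 2, 3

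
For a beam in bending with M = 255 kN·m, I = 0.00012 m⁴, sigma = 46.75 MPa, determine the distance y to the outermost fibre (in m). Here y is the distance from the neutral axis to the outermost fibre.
Model: a beam in bending, so sigma = (M·y) / I.
Solve for y: y = (sigma·I) / M.
Convert to SI units:
  M = 255 kN·m = 255000 N·m
  sigma = 46.75 MPa = 4.675 × 10⁷ Pa
Substitute:
  y = ((4.675 × 10⁷) × 0.00012) / 255000
  y = 0.022 m
Final answer: y = 0.022 m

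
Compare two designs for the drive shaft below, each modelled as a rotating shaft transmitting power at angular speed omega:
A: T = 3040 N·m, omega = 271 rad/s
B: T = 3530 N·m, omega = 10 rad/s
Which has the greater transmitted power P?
Model: a rotating shaft transmitting power at angular speed omega, so P = T·omega (SI units).
  A: P = 3040 × 271 = 823800 W = 823.8 kW
  B: P = 3530 × 10 = 35300 W = 35.3 kW
823.8 kW > 35.3 kW, so A is larger.
Final answer: A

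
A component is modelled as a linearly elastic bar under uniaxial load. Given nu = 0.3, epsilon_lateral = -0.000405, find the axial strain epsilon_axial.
Model: a linearly elastic bar under uniaxial load, so epsilon_lateral = -nu·epsilon_axial.
Solve for epsilon_axial: epsilon_axial = -epsilon_lateral / nu.
Substitute:
  epsilon_axial = -(-0.000405) / 0.3
  epsilon_axial = 0.00135
Final answer: epsilon_axial = 0.00135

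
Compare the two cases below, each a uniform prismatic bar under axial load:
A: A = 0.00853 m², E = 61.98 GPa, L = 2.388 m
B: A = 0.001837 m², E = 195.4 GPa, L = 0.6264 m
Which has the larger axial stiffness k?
Model: a uniform prismatic bar under axial load, so k = (A·E) / L (SI units).
  A: k = (0.00853 × (6.198 × 10¹⁰)) / 2.388 = 2.214 × 10⁸ N/m = 221.4 MN/m
  B: k = (0.001837 × (1.954 × 10¹¹)) / 0.6264 = 5.73 × 10⁸ N/m = 573 MN/m
573 MN/m > 221.4 MN/m, so B is larger.
Final answer: B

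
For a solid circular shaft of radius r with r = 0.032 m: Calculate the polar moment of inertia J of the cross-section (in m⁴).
Model: a solid circular shaft of radius r, so J = (π·r^4) / 2.
Substitute:
  J = (π × 0.032^4) / 2
  J = 1.647 × 10⁻⁶ m⁴
Final answer: J = 1.647 × 10⁻⁶ m⁴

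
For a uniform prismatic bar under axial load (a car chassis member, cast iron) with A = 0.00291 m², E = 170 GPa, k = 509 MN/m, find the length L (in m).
Model: a uniform prismatic bar under axial load, so k = (A·E) / L.
Solve for L: L = (A·E) / k.
Convert to SI units:
  E = 170 GPa = 1.7 × 10¹¹ Pa
  k = 509 MN/m = 5.09 × 10⁸ N/m
Substitute:
  L = (0.00291 × (1.7 × 10¹¹)) / (5.09 × 10⁸)
  L = 0.9719 m
Final answer: L = 0.9719 m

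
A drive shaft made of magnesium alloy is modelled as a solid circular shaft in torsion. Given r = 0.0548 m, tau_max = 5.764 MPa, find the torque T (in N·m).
Model: a solid circular shaft in torsion, so tau_max = (2·T) / (π·r^3).
Solve for T: T = (π·tau_max·r^3) / 2.
Convert to SI units:
  tau_max = 5.764 MPa = 5.764 × 10⁶ Pa
Substitute:
  T = (π × (5.764 × 10⁶) × 0.0548^3) / 2
  T = 1490 N·m
Final answer: T = 1490 N·m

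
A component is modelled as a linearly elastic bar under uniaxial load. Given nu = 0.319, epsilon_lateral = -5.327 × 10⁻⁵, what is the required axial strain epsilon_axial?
Model: a linearly elastic bar under uniaxial load, so epsilon_lateral = -nu·epsilon_axial.
Solve for epsilon_axial: epsilon_axial = -epsilon_lateral / nu.
Substitute:
  epsilon_axial = -(-5.327 × 10⁻⁵) / 0.319
  epsilon_axial = 0.000167
Final answer: epsilon_axial = 0.000167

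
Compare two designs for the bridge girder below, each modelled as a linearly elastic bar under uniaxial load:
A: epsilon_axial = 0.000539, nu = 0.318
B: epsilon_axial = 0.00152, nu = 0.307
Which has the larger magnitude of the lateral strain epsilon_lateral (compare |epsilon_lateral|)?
Model: a linearly elastic bar under uniaxial load, so epsilon_lateral = -nu·epsilon_axial (SI units).
  A: epsilon_lateral = -(0.318 × 0.000539) = -0.0001714
  B: epsilon_lateral = -(0.307 × 0.00152) = -0.0004666
|epsilon_lateral|: A = 0.0001714, B = 0.0004666, so B is larger in magnitude.
Final answer: B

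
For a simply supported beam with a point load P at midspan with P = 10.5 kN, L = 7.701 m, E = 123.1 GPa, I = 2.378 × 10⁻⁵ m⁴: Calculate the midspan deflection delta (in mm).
Model: a simply supported beam with a point load P at midspan, so delta = (P·L^3) / (48·E·I).
Convert to SI units:
  P = 10.5 kN = 10500 N
  E = 123.1 GPa = 1.231 × 10¹¹ Pa
Substitute:
  delta = (10500 × 7.701^3) / (48 × (1.231 × 10¹¹) × (2.378 × 10⁻⁵))
  delta = 0.03413 m
Convert: delta = 0.03413 m = 34.13 mm
Final answer: delta = 34.13 mm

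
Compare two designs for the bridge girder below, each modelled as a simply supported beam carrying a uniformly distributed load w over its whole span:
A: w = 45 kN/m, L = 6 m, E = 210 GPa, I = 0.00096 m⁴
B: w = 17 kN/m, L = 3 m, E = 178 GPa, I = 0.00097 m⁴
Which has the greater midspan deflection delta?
Model: a simply supported beam carrying a uniformly distributed load w over its whole span, so delta = (5·w·L^4) / (384·E·I) (SI units).
  A: delta = (5 × 45000 × 6^4) / (384 × (2.1 × 10¹¹) × 0.00096) = 0.003767 m = 3.767 mm
  B: delta = (5 × 17000 × 3^4) / (384 × (1.78 × 10¹¹) × 0.00097) = 0.0001038 m = 0.1038 mm
3.767 mm > 0.1038 mm, so A is larger.
Final answer: A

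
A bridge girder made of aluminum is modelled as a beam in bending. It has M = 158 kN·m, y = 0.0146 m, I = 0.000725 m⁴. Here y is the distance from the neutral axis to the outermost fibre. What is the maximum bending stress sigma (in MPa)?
Model: a beam in bending, so sigma = (M·y) / I.
Convert to SI units:
  M = 158 kN·m = 158000 N·m
Substitute:
  sigma = (158000 × 0.0146) / 0.000725
  sigma = 3.182 × 10⁶ Pa
Convert: sigma = 3.182 × 10⁶ Pa = 3.182 MPa
Final answer: sigma = 3.182 MPa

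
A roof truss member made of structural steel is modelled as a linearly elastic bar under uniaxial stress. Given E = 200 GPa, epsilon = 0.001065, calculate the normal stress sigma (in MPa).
Model: a linearly elastic bar under uniaxial stress, so epsilon = sigma / E.
Solve for sigma: sigma = epsilon·E.
Convert to SI units:
  E = 200 GPa = 2 × 10¹¹ Pa
Substitute:
  sigma = 0.001065 × (2 × 10¹¹)
  sigma = 2.13 × 10⁸ Pa
Convert: sigma = 2.13 × 10⁸ Pa = 213 MPa
Final answer: sigma = 213 MPa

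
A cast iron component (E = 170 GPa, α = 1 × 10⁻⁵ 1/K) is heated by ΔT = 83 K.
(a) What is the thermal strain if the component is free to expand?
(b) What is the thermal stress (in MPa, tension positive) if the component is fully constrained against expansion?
(a) Free thermal strain ε_th = α·ΔT = (1 × 10⁻⁵) × 83 = 0.00083
(b) Fully constrained, the expansion is suppressed, so σ = -E·α·ΔT. Convert E = 170 GPa = 1.7 × 10¹¹ Pa.
  σ = -(1.7 × 10¹¹) × (1 × 10⁻⁵) × 83 = -1.411 × 10⁸ Pa = -141.1 MPa (compressive)
Final answer: (a) ε_th = 0.00083, (b) σ = -141.1 MPa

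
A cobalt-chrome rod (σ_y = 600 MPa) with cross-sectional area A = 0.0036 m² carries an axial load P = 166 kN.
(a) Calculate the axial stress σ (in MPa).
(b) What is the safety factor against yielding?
(a) Axial stress σ = P/A. Convert P = 166 kN = 166000 N.
  σ = 166000 / 0.0036 = 4.611 × 10⁷ Pa = 46.11 MPa
(b) Safety factor SF = σ_y/σ = 600 / 46.11 = 13.01
Final answer: (a) σ = 46.11 MPa, (b) SF = 13.01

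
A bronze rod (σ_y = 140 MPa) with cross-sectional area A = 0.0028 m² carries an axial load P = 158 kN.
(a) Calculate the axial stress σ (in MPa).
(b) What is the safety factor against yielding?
(a) Axial stress σ = P/A. Convert P = 158 kN = 158000 N.
  σ = 158000 / 0.0028 = 5.643 × 10⁷ Pa = 56.43 MPa
(b) Safety factor SF = σ_y/σ = 140 / 56.43 = 2.481
Final answer: (a) σ = 56.43 MPa, (b) SF = 2.481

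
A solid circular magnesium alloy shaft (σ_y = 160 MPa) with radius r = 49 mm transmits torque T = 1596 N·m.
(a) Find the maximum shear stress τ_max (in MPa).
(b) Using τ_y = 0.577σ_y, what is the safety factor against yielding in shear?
(a) For a solid circular shaft, τ_max = T·r/J with J = π·r^4/2, i.e. τ_max = 2·T / (π·r^3). Convert r = 49 mm = 0.049 m.
  τ_max = (2 × 1596) / (π × 0.049^3) = 8.636 × 10⁶ Pa = 8.636 MPa
(b) τ_y = 0.577 × 160 = 92.32 MPa
  SF = τ_y/τ_max = 92.32 / 8.636 = 10.69
Final answer: (a) τ_max = 8.636 MPa, (b) SF = 10.69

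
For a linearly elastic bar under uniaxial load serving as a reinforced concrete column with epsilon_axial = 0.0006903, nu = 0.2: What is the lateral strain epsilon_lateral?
Model: a linearly elastic bar under uniaxial load, so epsilon_lateral = -nu·epsilon_axial.
Substitute:
  epsilon_lateral = -(0.2 × 0.0006903)
  epsilon_lateral = -0.0001381
Final answer: epsilon_lateral = -0.0001381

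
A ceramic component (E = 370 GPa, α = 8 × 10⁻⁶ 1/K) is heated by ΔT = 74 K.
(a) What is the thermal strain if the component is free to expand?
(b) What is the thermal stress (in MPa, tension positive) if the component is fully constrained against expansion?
(a) Free thermal strain ε_th = α·ΔT = (8 × 10⁻⁶) × 74 = 0.000592
(b) Fully constrained, the expansion is suppressed, so σ = -E·α·ΔT. Convert E = 370 GPa = 3.7 × 10¹¹ Pa.
  σ = -(3.7 × 10¹¹) × (8 × 10⁻⁶) × 74 = -2.19 × 10⁸ Pa = -219 MPa (compressive)
Final answer: (a) ε_th = 0.000592, (b) σ = -219 MPa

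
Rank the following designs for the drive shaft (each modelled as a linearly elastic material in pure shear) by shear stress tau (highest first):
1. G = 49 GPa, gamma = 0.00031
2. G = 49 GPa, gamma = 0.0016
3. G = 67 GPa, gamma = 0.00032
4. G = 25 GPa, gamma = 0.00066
Model: a linearly elastic material in pure shear, so tau = G·gamma (SI units).
  Case 1: tau = (4.9 × 10¹⁰) × 0.00031 = 1.519 × 10⁷ Pa = 15.19 MPa
  Case 2: tau = (4.9 × 10¹⁰) × 0.0016 = 7.84 × 10⁷ Pa = 78.4 MPa
  Case 3: tau = (6.7 × 10¹⁰) × 0.00032 = 2.144 × 10⁷ Pa = 21.44 MPa
  Case 4: tau = (2.5 × 10¹⁰) × 0.00066 = 1.65 × 10⁷ Pa = 16.5 MPa
Ordering: 78.4 MPa (case 2) > 21.44 MPa (case 3) > 16.5 MPa (case 4) > 15.19 MPa (case 1)
Final answer: 2, 3, 4, 1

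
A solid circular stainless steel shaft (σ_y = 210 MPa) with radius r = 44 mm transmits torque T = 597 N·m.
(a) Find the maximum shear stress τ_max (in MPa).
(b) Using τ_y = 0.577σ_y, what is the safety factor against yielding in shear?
(a) For a solid circular shaft, τ_max = T·r/J with J = π·r^4/2, i.e. τ_max = 2·T / (π·r^3). Convert r = 44 mm = 0.044 m.
  τ_max = (2 × 597) / (π × 0.044^3) = 4.462 × 10⁶ Pa = 4.462 MPa
(b) τ_y = 0.577 × 210 = 121.17 MPa
  SF = τ_y/τ_max = 121.17 / 4.462 = 27.16
Final answer: (a) τ_max = 4.462 MPa, (b) SF = 27.16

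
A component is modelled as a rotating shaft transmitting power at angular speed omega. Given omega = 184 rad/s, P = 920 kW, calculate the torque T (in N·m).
Model: a rotating shaft transmitting power at angular speed omega, so P = T·omega.
Solve for T: T = P / omega.
Convert to SI units:
  P = 920 kW = 920000 W
Substitute:
  T = 920000 / 184
  T = 5000 N·m
Final answer: T = 5000 N·m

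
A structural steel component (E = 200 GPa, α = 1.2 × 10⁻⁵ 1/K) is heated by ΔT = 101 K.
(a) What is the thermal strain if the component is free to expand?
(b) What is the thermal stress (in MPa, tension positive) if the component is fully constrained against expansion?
(a) Free thermal strain ε_th = α·ΔT = (1.2 × 10⁻⁵) × 101 = 0.001212
(b) Fully constrained, the expansion is suppressed, so σ = -E·α·ΔT. Convert E = 200 GPa = 2 × 10¹¹ Pa.
  σ = -(2 × 10¹¹) × (1.2 × 10⁻⁵) × 101 = -2.424 × 10⁸ Pa = -242.4 MPa (compressive)
Final answer: (a) ε_th = 0.001212, (b) σ = -242.4 MPa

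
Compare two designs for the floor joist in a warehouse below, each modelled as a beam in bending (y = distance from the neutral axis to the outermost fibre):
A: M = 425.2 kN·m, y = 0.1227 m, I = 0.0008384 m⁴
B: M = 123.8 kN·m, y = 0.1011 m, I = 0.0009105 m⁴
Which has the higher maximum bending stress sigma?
Model: a beam in bending (y = distance from the neutral axis to the outermost fibre), so sigma = (M·y) / I (SI units).
  A: sigma = (425200 × 0.1227) / 0.0008384 = 6.223 × 10⁷ Pa = 62.23 MPa
  B: sigma = (123800 × 0.1011) / 0.0009105 = 1.375 × 10⁷ Pa = 13.75 MPa
62.23 MPa > 13.75 MPa, so A is larger.
Final answer: A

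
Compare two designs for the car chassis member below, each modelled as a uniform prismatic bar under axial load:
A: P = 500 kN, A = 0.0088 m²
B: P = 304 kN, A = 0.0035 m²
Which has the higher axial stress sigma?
Model: a uniform prismatic bar under axial load, so sigma = P / A (SI units).
  A: sigma = 500000 / 0.0088 = 5.682 × 10⁷ Pa = 56.82 MPa
  B: sigma = 304000 / 0.0035 = 8.686 × 10⁷ Pa = 86.86 MPa
86.86 MPa > 56.82 MPa, so B is larger.
Final answer: B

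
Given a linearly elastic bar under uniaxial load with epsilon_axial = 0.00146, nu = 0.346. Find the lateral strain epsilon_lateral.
Model: a linearly elastic bar under uniaxial load, so epsilon_lateral = -nu·epsilon_axial.
Substitute:
  epsilon_lateral = -(0.346 × 0.00146)
  epsilon_lateral = -0.0005052
Final answer: epsilon_lateral = -0.0005052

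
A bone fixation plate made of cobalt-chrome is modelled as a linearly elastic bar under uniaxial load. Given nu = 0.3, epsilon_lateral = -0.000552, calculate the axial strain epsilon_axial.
Model: a linearly elastic bar under uniaxial load, so epsilon_lateral = -nu·epsilon_axial.
Solve for epsilon_axial: epsilon_axial = -epsilon_lateral / nu.
Substitute:
  epsilon_axial = -(-0.000552) / 0.3
  epsilon_axial = 0.00184
Final answer: epsilon_axial = 0.00184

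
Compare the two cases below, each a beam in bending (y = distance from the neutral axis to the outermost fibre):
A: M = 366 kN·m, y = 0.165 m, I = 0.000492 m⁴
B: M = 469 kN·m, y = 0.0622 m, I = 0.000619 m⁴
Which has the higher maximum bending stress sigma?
Model: a beam in bending (y = distance from the neutral axis to the outermost fibre), so sigma = (M·y) / I (SI units).
  A: sigma = (366000 × 0.165) / 0.000492 = 1.227 × 10⁸ Pa = 122.7 MPa
  B: sigma = (469000 × 0.0622) / 0.000619 = 4.713 × 10⁷ Pa = 47.13 MPa
122.7 MPa > 47.13 MPa, so A is larger.
Final answer: A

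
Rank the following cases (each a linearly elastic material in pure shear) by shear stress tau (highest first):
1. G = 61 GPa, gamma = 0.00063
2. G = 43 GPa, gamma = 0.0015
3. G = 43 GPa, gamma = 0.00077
Model: a linearly elastic material in pure shear, so tau = G·gamma (SI units).
  Case 1: tau = (6.1 × 10¹⁰) × 0.00063 = 3.843 × 10⁷ Pa = 38.43 MPa
  Case 2: tau = (4.3 × 10¹⁰) × 0.0015 = 6.45 × 10⁷ Pa = 64.5 MPa
  Case 3: tau = (4.3 × 10¹⁰) × 0.00077 = 3.311 × 10⁷ Pa = 33.11 MPa
Ordering: 64.5 MPa (case 2) > 38.43 MPa (case 1) > 33.11 MPa (case 3)
Final answer: 2, 1, 3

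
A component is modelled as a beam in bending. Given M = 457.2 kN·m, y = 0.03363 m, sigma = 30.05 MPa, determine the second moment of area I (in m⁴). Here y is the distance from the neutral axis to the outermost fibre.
Model: a beam in bending, so sigma = (M·y) / I.
Solve for I: I = (M·y) / sigma.
Convert to SI units:
  M = 457.2 kN·m = 457200 N·m
  sigma = 30.05 MPa = 3.005 × 10⁷ Pa
Substitute:
  I = (457200 × 0.03363) / (3.005 × 10⁷)
  I = 0.0005117 m⁴
Final answer: I = 0.0005117 m⁴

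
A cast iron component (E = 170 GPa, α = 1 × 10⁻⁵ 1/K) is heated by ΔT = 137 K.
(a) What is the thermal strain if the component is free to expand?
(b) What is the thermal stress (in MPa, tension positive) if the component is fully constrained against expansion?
(a) Free thermal strain ε_th = α·ΔT = (1 × 10⁻⁵) × 137 = 0.00137
(b) Fully constrained, the expansion is suppressed, so σ = -E·α·ΔT. Convert E = 170 GPa = 1.7 × 10¹¹ Pa.
  σ = -(1.7 × 10¹¹) × (1 × 10⁻⁵) × 137 = -2.329 × 10⁸ Pa = -232.9 MPa (compressive)
Final answer: (a) ε_th = 0.00137, (b) σ = -232.9 MPa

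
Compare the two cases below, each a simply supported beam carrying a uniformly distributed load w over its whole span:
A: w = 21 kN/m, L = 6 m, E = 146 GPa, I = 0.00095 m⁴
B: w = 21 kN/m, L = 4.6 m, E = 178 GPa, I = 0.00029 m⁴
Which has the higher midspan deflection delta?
Model: a simply supported beam carrying a uniformly distributed load w over its whole span, so delta = (5·w·L^4) / (384·E·I) (SI units).
  A: delta = (5 × 21000 × 6^4) / (384 × (1.46 × 10¹¹) × 0.00095) = 0.002555 m = 2.555 mm
  B: delta = (5 × 21000 × 4.6^4) / (384 × (1.78 × 10¹¹) × 0.00029) = 0.002372 m = 2.372 mm
2.555 mm > 2.372 mm, so A is larger.
Final answer: A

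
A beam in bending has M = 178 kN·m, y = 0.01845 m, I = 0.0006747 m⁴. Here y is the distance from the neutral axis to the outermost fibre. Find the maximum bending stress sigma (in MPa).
Model: a beam in bending, so sigma = (M·y) / I.
Convert to SI units:
  M = 178 kN·m = 178000 N·m
Substitute:
  sigma = (178000 × 0.01845) / 0.0006747
  sigma = 4.867 × 10⁶ Pa
Convert: sigma = 4.867 × 10⁶ Pa = 4.867 MPa
Final answer: sigma = 4.867 MPa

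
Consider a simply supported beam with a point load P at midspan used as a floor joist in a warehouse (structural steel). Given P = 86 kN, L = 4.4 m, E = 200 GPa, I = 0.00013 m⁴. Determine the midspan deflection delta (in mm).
Model: a simply supported beam with a point load P at midspan, so delta = (P·L^3) / (48·E·I).
Convert to SI units:
  P = 86 kN = 86000 N
  E = 200 GPa = 2 × 10¹¹ Pa
Substitute:
  delta = (86000 × 4.4^3) / (48 × (2 × 10¹¹) × 0.00013)
  delta = 0.00587 m
Convert: delta = 0.00587 m = 5.87 mm
Final answer: delta = 5.87 mm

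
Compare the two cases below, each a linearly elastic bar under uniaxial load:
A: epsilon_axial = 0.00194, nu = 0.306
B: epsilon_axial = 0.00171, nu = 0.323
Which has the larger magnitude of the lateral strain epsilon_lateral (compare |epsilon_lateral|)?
Model: a linearly elastic bar under uniaxial load, so epsilon_lateral = -nu·epsilon_axial (SI units).
  A: epsilon_lateral = -(0.306 × 0.00194) = -0.0005936
  B: epsilon_lateral = -(0.323 × 0.00171) = -0.0005523
|epsilon_lateral|: A = 0.0005936, B = 0.0005523, so A is larger in magnitude.
Final answer: A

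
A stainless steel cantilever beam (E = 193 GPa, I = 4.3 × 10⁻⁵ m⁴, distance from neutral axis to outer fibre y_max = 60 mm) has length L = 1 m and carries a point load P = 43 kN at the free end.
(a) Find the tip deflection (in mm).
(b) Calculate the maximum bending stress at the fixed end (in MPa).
(a) Tip deflection of a cantilever with an end point load: δ = P·L^3 / (3·E·I). Convert P = 43 kN = 43000 N, E = 193 GPa = 1.93 × 10¹¹ Pa.
  δ = (43000 × 1^3) / (3 × (1.93 × 10¹¹) × (4.3 × 10⁻⁵)) = 0.001727 m = 1.727 mm
(b) Maximum bending moment at the fixed end: M = P·L = 43000 × 1 = 43000 N·m. Convert y_max = 60 mm = 0.06 m.
  σ = M·y_max / I = (43000 × 0.06) / (4.3 × 10⁻⁵) = 6 × 10⁷ Pa = 60 MPa
Final answer: (a) δ = 1.727 mm, (b) σ = 60 MPa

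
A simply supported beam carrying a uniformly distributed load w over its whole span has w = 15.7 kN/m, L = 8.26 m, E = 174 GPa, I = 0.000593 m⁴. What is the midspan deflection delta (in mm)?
Model: a simply supported beam carrying a uniformly distributed load w over its whole span, so delta = (5·w·L^4) / (384·E·I).
Convert to SI units:
  w = 15.7 kN/m = 15700 N/m
  E = 174 GPa = 1.74 × 10¹¹ Pa
Substitute:
  delta = (5 × 15700 × 8.26^4) / (384 × (1.74 × 10¹¹) × 0.000593)
  delta = 0.009223 m
Convert: delta = 0.009223 m = 9.223 mm
Final answer: delta = 9.223 mm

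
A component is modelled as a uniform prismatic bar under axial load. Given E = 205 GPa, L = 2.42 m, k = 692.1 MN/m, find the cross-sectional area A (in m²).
Model: a uniform prismatic bar under axial load, so k = (A·E) / L.
Solve for A: A = (k·L) / E.
Convert to SI units:
  E = 205 GPa = 2.05 × 10¹¹ Pa
  k = 692.1 MN/m = 6.921 × 10⁸ N/m
Substitute:
  A = ((6.921 × 10⁸) × 2.42) / (2.05 × 10¹¹)
  A = 0.00817 m²
Final answer: A = 0.00817 m²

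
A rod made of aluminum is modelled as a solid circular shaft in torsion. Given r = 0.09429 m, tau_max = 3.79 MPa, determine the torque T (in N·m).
Model: a solid circular shaft in torsion, so tau_max = (2·T) / (π·r^3).
Solve for T: T = (π·tau_max·r^3) / 2.
Convert to SI units:
  tau_max = 3.79 MPa = 3.79 × 10⁶ Pa
Substitute:
  T = (π × (3.79 × 10⁶) × 0.09429^3) / 2
  T = 4991 N·m
Final answer: T = 4991 N·m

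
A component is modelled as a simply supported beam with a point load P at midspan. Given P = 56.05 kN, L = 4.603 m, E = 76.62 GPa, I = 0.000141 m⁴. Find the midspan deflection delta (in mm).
Model: a simply supported beam with a point load P at midspan, so delta = (P·L^3) / (48·E·I).
Convert to SI units:
  P = 56.05 kN = 56050 N
  E = 76.62 GPa = 7.662 × 10¹⁰ Pa
Substitute:
  delta = (56050 × 4.603^3) / (48 × (7.662 × 10¹⁰) × 0.000141)
  delta = 0.01054 m
Convert: delta = 0.01054 m = 10.54 mm
Final answer: delta = 10.54 mm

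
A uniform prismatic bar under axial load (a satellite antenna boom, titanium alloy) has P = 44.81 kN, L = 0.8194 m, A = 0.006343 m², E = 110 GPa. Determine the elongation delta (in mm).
Model: a uniform prismatic bar under axial load, so delta = (P·L) / (A·E).
Convert to SI units:
  P = 44.81 kN = 44810 N
  E = 110 GPa = 1.1 × 10¹¹ Pa
Substitute:
  delta = (44810 × 0.8194) / (0.006343 × (1.1 × 10¹¹))
  delta = 5.262 × 10⁻⁵ m
Convert: delta = 5.262 × 10⁻⁵ m = 0.05262 mm
Final answer: delta = 0.05262 mm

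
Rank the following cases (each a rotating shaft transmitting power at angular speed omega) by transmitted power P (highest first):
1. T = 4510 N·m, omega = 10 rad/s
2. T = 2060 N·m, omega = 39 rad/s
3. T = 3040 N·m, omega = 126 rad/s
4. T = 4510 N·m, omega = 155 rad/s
Model: a rotating shaft transmitting power at angular speed omega, so P = T·omega (SI units).
  Case 1: P = 4510 × 10 = 45100 W = 45.1 kW
  Case 2: P = 2060 × 39 = 80340 W = 80.34 kW
  Case 3: P = 3040 × 126 = 383000 W = 383 kW
  Case 4: P = 4510 × 155 = 699000 W = 699 kW
Ordering: 699 kW (case 4) > 383 kW (case 3) > 80.34 kW (case 2) > 45.1 kW (case 1)
Final answer: 4, 3, 2, 1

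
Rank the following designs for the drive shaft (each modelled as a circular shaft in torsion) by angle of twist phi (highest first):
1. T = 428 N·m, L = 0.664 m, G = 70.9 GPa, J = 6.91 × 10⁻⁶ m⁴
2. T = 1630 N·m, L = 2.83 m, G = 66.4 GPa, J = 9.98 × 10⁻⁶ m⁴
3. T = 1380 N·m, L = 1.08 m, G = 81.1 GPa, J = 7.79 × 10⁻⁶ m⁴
Model: a circular shaft in torsion, so phi = (T·L) / (G·J) (SI units).
  Case 1: phi = (428 × 0.664) / ((7.09 × 10¹⁰) × (6.91 × 10⁻⁶)) = 0.0005801 rad = 0.03324°
  Case 2: phi = (1630 × 2.83) / ((6.64 × 10¹⁰) × (9.98 × 10⁻⁶)) = 0.006961 rad = 0.3988°
  Case 3: phi = (1380 × 1.08) / ((8.11 × 10¹⁰) × (7.79 × 10⁻⁶)) = 0.002359 rad = 0.1352°
Ordering: 0.3988° (case 2) > 0.1352° (case 3) > 0.03324° (case 1)
Final answer: 2, 3, 1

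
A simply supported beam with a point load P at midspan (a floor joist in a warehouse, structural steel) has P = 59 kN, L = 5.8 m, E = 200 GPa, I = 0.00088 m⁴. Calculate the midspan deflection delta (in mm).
Model: a simply supported beam with a point load P at midspan, so delta = (P·L^3) / (48·E·I).
Convert to SI units:
  P = 59 kN = 59000 N
  E = 200 GPa = 2 × 10¹¹ Pa
Substitute:
  delta = (59000 × 5.8^3) / (48 × (2 × 10¹¹) × 0.00088)
  delta = 0.001363 m
Convert: delta = 0.001363 m = 1.363 mm
Final answer: delta = 1.363 mm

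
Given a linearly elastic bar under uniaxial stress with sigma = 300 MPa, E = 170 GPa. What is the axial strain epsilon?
Model: a linearly elastic bar under uniaxial stress, so epsilon = sigma / E.
Convert to SI units:
  sigma = 300 MPa = 3 × 10⁸ Pa
  E = 170 GPa = 1.7 × 10¹¹ Pa
Substitute:
  epsilon = (3 × 10⁸) / (1.7 × 10¹¹)
  epsilon = 0.001765
Final answer: epsilon = 0.001765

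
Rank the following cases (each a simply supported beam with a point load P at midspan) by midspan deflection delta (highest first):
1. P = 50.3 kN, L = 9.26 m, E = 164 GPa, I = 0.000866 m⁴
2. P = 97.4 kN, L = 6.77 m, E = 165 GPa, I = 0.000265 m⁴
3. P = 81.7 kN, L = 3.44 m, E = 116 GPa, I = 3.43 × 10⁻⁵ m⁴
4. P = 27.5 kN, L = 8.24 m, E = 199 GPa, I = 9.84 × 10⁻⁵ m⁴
Model: a simply supported beam with a point load P at midspan, so delta = (P·L^3) / (48·E·I) (SI units).
  Case 1: delta = (50300 × 9.26^3) / (48 × (1.64 × 10¹¹) × 0.000866) = 0.005859 m = 5.859 mm
  Case 2: delta = (97400 × 6.77^3) / (48 × (1.65 × 10¹¹) × 0.000265) = 0.0144 m = 14.4 mm
  Case 3: delta = (81700 × 3.44^3) / (48 × (1.16 × 10¹¹) × (3.43 × 10⁻⁵)) = 0.01741 m = 17.41 mm
  Case 4: delta = (27500 × 8.24^3) / (48 × (1.99 × 10¹¹) × (9.84 × 10⁻⁵)) = 0.01637 m = 16.37 mm
Ordering: 17.41 mm (case 3) > 16.37 mm (case 4) > 14.4 mm (case 2) > 5.859 mm (case 1)
Final answer: 3, 4, 2, 1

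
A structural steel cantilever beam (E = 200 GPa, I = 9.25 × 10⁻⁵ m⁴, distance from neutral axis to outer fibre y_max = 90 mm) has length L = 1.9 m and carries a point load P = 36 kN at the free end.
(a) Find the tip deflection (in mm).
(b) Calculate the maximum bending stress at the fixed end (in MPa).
(a) Tip deflection of a cantilever with an end point load: δ = P·L^3 / (3·E·I). Convert P = 36 kN = 36000 N, E = 200 GPa = 2 × 10¹¹ Pa.
  δ = (36000 × 1.9^3) / (3 × (2 × 10¹¹) × (9.25 × 10⁻⁵)) = 0.004449 m = 4.449 mm
(b) Maximum bending moment at the fixed end: M = P·L = 36000 × 1.9 = 68400 N·m. Convert y_max = 90 mm = 0.09 m.
  σ = M·y_max / I = (68400 × 0.09) / (9.25 × 10⁻⁵) = 6.655 × 10⁷ Pa = 66.55 MPa
Final answer: (a) δ = 4.449 mm, (b) σ = 66.55 MPa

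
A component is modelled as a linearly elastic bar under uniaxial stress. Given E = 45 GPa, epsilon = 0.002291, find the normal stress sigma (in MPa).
Model: a linearly elastic bar under uniaxial stress, so epsilon = sigma / E.
Solve for sigma: sigma = epsilon·E.
Convert to SI units:
  E = 45 GPa = 4.5 × 10¹⁰ Pa
Substitute:
  sigma = 0.002291 × (4.5 × 10¹⁰)
  sigma = 1.031 × 10⁸ Pa
Convert: sigma = 1.031 × 10⁸ Pa = 103.1 MPa
Final answer: sigma = 103.1 MPa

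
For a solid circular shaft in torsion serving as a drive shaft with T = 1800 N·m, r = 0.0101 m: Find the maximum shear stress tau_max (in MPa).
Model: a solid circular shaft in torsion, so tau_max = (2·T) / (π·r^3).
Substitute:
  tau_max = (2 × 1800) / (π × 0.0101^3)
  tau_max = 1.112 × 10⁹ Pa
Convert: tau_max = 1.112 × 10⁹ Pa = 1112 MPa
Final answer: tau_max = 1112 MPa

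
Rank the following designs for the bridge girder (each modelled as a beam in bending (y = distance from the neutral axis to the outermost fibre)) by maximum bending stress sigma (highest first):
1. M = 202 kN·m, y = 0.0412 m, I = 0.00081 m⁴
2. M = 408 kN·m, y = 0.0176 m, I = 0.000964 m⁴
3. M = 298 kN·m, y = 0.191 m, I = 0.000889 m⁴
Model: a beam in bending (y = distance from the neutral axis to the outermost fibre), so sigma = (M·y) / I (SI units).
  Case 1: sigma = (202000 × 0.0412) / 0.00081 = 1.027 × 10⁷ Pa = 10.27 MPa
  Case 2: sigma = (408000 × 0.0176) / 0.000964 = 7.449 × 10⁶ Pa = 7.449 MPa
  Case 3: sigma = (298000 × 0.191) / 0.000889 = 6.402 × 10⁷ Pa = 64.02 MPa
Ordering: 64.02 MPa (case 3) > 10.27 MPa (case 1) > 7.449 MPa (case 2)
Final answer: 3, 1, 2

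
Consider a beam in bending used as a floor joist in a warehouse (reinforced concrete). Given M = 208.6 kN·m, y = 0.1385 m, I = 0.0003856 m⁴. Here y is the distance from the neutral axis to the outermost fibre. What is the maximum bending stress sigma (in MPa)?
Model: a beam in bending, so sigma = (M·y) / I.
Convert to SI units:
  M = 208.6 kN·m = 208600 N·m
Substitute:
  sigma = (208600 × 0.1385) / 0.0003856
  sigma = 7.493 × 10⁷ Pa
Convert: sigma = 7.493 × 10⁷ Pa = 74.93 MPa
Final answer: sigma = 74.93 MPa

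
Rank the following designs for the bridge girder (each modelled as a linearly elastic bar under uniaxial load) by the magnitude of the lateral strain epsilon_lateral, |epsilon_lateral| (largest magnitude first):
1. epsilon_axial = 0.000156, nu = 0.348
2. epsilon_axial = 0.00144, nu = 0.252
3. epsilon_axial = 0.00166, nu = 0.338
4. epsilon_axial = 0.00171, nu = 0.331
Model: a linearly elastic bar under uniaxial load, so epsilon_lateral = -nu·epsilon_axial (SI units).
  Case 1: epsilon_lateral = -(0.348 × 0.000156) = -5.429 × 10⁻⁵
  Case 2: epsilon_lateral = -(0.252 × 0.00144) = -0.0003629
  Case 3: epsilon_lateral = -(0.338 × 0.00166) = -0.0005611
  Case 4: epsilon_lateral = -(0.331 × 0.00171) = -0.000566
Ordering by |epsilon_lateral|: 0.000566 (case 4) > 0.0005611 (case 3) > 0.0003629 (case 2) > 5.429 × 10⁻⁵ (case 1)
Final answer: 4, 3, 2, 1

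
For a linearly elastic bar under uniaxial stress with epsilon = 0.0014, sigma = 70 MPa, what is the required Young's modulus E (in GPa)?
Model: a linearly elastic bar under uniaxial stress, so sigma = E·epsilon.
Solve for E: E = sigma / epsilon.
Convert to SI units:
  sigma = 70 MPa = 7 × 10⁷ Pa
Substitute:
  E = (7 × 10⁷) / 0.0014
  E = 5 × 10¹⁰ Pa
Convert: E = 5 × 10¹⁰ Pa = 50 GPa
Final answer: E = 50 GPa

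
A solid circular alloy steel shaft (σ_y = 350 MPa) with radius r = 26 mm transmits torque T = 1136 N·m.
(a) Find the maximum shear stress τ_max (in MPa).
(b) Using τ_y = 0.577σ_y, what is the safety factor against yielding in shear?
(a) For a solid circular shaft, τ_max = T·r/J with J = π·r^4/2, i.e. τ_max = 2·T / (π·r^3). Convert r = 26 mm = 0.026 m.
  τ_max = (2 × 1136) / (π × 0.026^3) = 4.115 × 10⁷ Pa = 41.15 MPa
(b) τ_y = 0.577 × 350 = 201.95 MPa
  SF = τ_y/τ_max = 201.95 / 41.15 = 4.908
Final answer: (a) τ_max = 41.15 MPa, (b) SF = 4.908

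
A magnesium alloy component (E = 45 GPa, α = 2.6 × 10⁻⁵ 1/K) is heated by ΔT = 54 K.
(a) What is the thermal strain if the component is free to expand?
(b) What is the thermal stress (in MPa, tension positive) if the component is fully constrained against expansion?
(a) Free thermal strain ε_th = α·ΔT = (2.6 × 10⁻⁵) × 54 = 0.001404
(b) Fully constrained, the expansion is suppressed, so σ = -E·α·ΔT. Convert E = 45 GPa = 4.5 × 10¹⁰ Pa.
  σ = -(4.5 × 10¹⁰) × (2.6 × 10⁻⁵) × 54 = -6.318 × 10⁷ Pa = -63.18 MPa (compressive)
Final answer: (a) ε_th = 0.001404, (b) σ = -63.18 MPa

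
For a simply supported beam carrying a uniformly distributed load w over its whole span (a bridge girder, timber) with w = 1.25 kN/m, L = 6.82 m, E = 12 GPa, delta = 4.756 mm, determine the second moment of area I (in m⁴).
Model: a simply supported beam carrying a uniformly distributed load w over its whole span, so delta = (5·w·L^4) / (384·E·I).
Solve for I: I = (5·w·L^4) / (384·delta·E).
Convert to SI units:
  w = 1.25 kN/m = 1250 N/m
  E = 12 GPa = 1.2 × 10¹⁰ Pa
  delta = 4.756 mm = 0.004756 m
Substitute:
  I = (5 × 1250 × 6.82^4) / (384 × 0.004756 × (1.2 × 10¹⁰))
  I = 0.000617 m⁴
Final answer: I = 0.000617 m⁴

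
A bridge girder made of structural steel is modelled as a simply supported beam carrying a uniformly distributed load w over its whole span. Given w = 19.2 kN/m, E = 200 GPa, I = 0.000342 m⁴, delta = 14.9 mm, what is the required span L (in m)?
Model: a simply supported beam carrying a uniformly distributed load w over its whole span, so delta = (5·w·L^4) / (384·E·I).
Solve for L: L = ((384·delta·E·I) / (5·w))^(1/4).
Convert to SI units:
  w = 19.2 kN/m = 19200 N/m
  E = 200 GPa = 2 × 10¹¹ Pa
  delta = 14.9 mm = 0.0149 m
Substitute:
  L = ((384 × 0.0149 × (2 × 10¹¹) × 0.000342) / (5 × 19200))^(1/4)
  L = 7.991 m
Final answer: L = 7.991 m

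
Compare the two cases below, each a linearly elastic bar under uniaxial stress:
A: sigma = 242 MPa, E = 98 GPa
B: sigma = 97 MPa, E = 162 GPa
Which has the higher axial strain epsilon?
Model: a linearly elastic bar under uniaxial stress, so epsilon = sigma / E (SI units).
  A: epsilon = (2.42 × 10⁸) / (9.8 × 10¹⁰) = 0.002469
  B: epsilon = (9.7 × 10⁷) / (1.62 × 10¹¹) = 0.0005988
0.002469 > 0.0005988, so A is larger.
Final answer: A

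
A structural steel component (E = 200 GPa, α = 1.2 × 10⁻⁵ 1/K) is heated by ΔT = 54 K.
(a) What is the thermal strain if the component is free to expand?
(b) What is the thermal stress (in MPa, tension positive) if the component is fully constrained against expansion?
(a) Free thermal strain ε_th = α·ΔT = (1.2 × 10⁻⁵) × 54 = 0.000648
(b) Fully constrained, the expansion is suppressed, so σ = -E·α·ΔT. Convert E = 200 GPa = 2 × 10¹¹ Pa.
  σ = -(2 × 10¹¹) × (1.2 × 10⁻⁵) × 54 = -1.296 × 10⁸ Pa = -129.6 MPa (compressive)
Final answer: (a) ε_th = 0.000648, (b) σ = -129.6 MPa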